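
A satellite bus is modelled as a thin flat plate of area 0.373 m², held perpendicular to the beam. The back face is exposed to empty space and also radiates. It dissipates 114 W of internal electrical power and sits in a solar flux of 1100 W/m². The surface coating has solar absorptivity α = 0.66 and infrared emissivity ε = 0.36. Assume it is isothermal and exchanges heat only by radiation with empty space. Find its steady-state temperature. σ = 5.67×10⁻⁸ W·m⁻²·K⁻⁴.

At steady state, absorbed solar power + internal power = radiated power.
Absorbed: α·S·A_cross = 0.66·1100·0.3730 = 270.8 W (cross-section A).
Total input = 270.8 + 114 = 384.8 W.
Radiated: εσ·A_surf·T⁴ with A_surf = 2A = 0.7460 m².
T⁴ = 384.8/(0.36·5.67×10⁻⁸·0.7460) = 2.527×10¹⁰ K⁴.

T ≈ 399 K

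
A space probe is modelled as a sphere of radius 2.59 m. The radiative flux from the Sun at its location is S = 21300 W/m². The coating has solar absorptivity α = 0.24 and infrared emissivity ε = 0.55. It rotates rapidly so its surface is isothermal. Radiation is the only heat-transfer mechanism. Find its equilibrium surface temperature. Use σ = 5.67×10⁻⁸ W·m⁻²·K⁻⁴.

At equilibrium, absorbed power = emitted power.
Absorbing cross-section = πr² = 21.07 m²; emitting surface = 4πr² = 84.30 m² (ratio 4).
αS·A_cross = εσ·A_surf·T⁴  ⇒  T⁴ = αS/(ε·4σ).
T⁴ = 0.240·21300/(0.55·4·5.67×10⁻⁸) = 4.098×10¹⁰ K⁴.
T = (4.098×10¹⁰)^(1/4).

T ≈ 450 K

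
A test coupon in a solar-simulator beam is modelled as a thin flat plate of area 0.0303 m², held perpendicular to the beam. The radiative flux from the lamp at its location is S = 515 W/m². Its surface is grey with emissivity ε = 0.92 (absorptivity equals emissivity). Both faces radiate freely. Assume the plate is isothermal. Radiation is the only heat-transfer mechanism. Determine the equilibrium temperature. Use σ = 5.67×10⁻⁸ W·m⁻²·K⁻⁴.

At equilibrium, absorbed power = emitted power.
Absorbing cross-section = A = 0.03030 m²; emitting surface = 2A = 0.06060 m² (ratio 2).
εS·A_cross = εσ·A_surf·T⁴  ⇒  T⁴ = S/(2σ)   (ε cancels).
T⁴ = 515/(2·5.67×10⁻⁸) = 4.541×10⁹ K⁴.
T = (4.541×10⁹)^(1/4).

T ≈ 260 K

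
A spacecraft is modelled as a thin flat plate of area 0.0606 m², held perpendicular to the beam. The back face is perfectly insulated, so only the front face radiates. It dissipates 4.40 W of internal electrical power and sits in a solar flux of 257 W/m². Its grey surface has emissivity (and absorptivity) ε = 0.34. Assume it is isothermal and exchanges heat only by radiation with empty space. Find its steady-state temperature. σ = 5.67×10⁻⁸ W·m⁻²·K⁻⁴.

T ≈ 302 K

At steady state, absorbed solar power + internal power = radiated power.
Absorbed: α·S·A_cross = 0.34·257·0.06060 = 5.295 W (cross-section A).
Total input = 5.295 + 4.40 = 9.695 W.
Radiated: εσ·A_surf·T⁴ with A_surf = A = 0.06060 m².
T⁴ = 9.695/(0.34·5.67×10⁻⁸·0.06060) = 8.299×10⁹ K⁴.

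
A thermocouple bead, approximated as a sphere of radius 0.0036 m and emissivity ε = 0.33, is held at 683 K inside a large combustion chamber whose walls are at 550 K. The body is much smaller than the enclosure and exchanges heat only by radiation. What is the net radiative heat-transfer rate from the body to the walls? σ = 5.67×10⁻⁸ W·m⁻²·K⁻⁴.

For a small grey body in a large enclosure: P_net = εσA(T_body⁴ − T_wall⁴).
A = 4πr² = 1.629×10⁻⁴ m²; T_body⁴ − T_wall⁴ = 2.176×10¹¹ − 9.151×10¹⁰ = 1.261×10¹¹ K⁴.
|P_net| = 0.33·5.67×10⁻⁸·1.629×10⁻⁴·1.261×10¹¹.

P_net ≈ 0.384 W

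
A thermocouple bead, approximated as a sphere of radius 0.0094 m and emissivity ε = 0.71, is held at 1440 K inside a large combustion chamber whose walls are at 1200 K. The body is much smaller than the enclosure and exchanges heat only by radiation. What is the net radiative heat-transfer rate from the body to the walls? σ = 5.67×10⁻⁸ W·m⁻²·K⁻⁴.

For a small grey body in a large enclosure: P_net = εσA(T_body⁴ − T_wall⁴).
A = 4πr² = 0.001110 m²; T_body⁴ − T_wall⁴ = 4.300×10¹² − 2.074×10¹² = 2.226×10¹² K⁴.
|P_net| = 0.71·5.67×10⁻⁸·0.001110·2.226×10¹².

P_net ≈ 99.5 W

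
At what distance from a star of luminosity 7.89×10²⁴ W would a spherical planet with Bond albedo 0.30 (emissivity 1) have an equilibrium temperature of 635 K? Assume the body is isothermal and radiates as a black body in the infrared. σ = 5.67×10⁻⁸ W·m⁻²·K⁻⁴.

For an isothermal black-emitting sphere, (1−a)S·πr² = σ·4πr²·T⁴ ⇒ S = 4σT⁴/(1−a).
S = 4·5.67×10⁻⁸·(635)⁴/0.700 = 52680 W/m².
Flux falls as S = L/(4πd²), so d = √(L/(4πS)) = √(7.89×10²⁴/(4π·52680)).

d ≈ 3.45×10⁹ m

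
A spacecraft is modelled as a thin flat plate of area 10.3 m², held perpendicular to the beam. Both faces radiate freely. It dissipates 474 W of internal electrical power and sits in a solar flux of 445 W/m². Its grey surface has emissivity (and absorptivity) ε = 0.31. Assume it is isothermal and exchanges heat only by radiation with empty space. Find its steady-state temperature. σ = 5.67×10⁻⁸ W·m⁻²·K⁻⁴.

At steady state, absorbed solar power + internal power = radiated power.
Absorbed: α·S·A_cross = 0.31·445·10.30 = 1421 W (cross-section A).
Total input = 1421 + 474 = 1895 W.
Radiated: εσ·A_surf·T⁴ with A_surf = 2A = 20.60 m².
T⁴ = 1895/(0.31·5.67×10⁻⁸·20.60) = 5.233×10⁹ K⁴.

T ≈ 269 K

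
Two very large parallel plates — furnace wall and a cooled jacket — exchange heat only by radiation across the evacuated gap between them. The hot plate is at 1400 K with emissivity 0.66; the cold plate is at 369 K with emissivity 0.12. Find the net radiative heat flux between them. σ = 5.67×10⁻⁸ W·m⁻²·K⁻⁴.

For two infinite grey parallel plates, q = σ(T₁⁴ − T₂⁴)/(1/ε₁ + 1/ε₂ − 1).
T₁⁴ − T₂⁴ = 3.842×10¹² − 1.854×10¹⁰ = 3.823×10¹² K⁴.
1/ε₁ + 1/ε₂ − 1 = 1.515 + 8.333 − 1 = 8.848.
q = 5.67×10⁻⁸ × 3.823×10¹² / 8.848.

q ≈ 24500 W/m²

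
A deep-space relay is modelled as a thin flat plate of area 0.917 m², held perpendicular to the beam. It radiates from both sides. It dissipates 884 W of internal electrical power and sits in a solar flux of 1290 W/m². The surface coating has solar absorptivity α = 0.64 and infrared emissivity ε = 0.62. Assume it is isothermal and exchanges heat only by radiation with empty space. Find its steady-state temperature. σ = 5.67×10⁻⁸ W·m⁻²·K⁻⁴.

At steady state, absorbed solar power + internal power = radiated power.
Absorbed: α·S·A_cross = 0.64·1290·0.9170 = 757.1 W (cross-section A).
Total input = 757.1 + 884 = 1641 W.
Radiated: εσ·A_surf·T⁴ with A_surf = 2A = 1.834 m².
T⁴ = 1641/(0.62·5.67×10⁻⁸·1.834) = 2.545×10¹⁰ K⁴.

T ≈ 399 K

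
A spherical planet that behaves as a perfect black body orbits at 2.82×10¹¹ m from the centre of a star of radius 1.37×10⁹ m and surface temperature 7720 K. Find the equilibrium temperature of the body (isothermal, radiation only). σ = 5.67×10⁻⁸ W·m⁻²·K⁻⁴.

T ≈ 380 K

The star's surface emits σT_*⁴; at distance d the flux is S = σT_*⁴(R_*/d)².
S = 5.67×10⁻⁸·(7720)⁴·(1.37×10⁹/2.82×10¹¹)² = 4753 W/m².
For an isothermal sphere T⁴ = (1−a)S/(4σ) = 2.096×10¹⁰ K⁴.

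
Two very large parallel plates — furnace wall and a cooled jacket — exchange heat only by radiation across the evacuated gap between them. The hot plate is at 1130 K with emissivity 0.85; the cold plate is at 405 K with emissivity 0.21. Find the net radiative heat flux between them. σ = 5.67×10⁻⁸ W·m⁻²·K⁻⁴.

For two infinite grey parallel plates, q = σ(T₁⁴ − T₂⁴)/(1/ε₁ + 1/ε₂ − 1).
T₁⁴ − T₂⁴ = 1.630×10¹² − 2.690×10¹⁰ = 1.604×10¹² K⁴.
1/ε₁ + 1/ε₂ − 1 = 1.176 + 4.762 − 1 = 4.938.
q = 5.67×10⁻⁸ × 1.604×10¹² / 4.938.

q ≈ 18400 W/m²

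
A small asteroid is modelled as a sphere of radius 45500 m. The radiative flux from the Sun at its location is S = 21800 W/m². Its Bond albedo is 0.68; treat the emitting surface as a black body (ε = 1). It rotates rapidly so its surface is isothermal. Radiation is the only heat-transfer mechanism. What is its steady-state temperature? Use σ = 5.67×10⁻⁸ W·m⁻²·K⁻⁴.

T ≈ 419 K

At equilibrium, absorbed power = emitted power.
Absorbing cross-section = πr² = 6.504×10⁹ m²; emitting surface = 4πr² = 2.602×10¹⁰ m² (ratio 4).
(1−a)S·A_cross = εσ·A_surf·T⁴  ⇒  T⁴ = (1−a)S/(4σ).
T⁴ = 0.320·21800/(4·5.67×10⁻⁸) = 3.076×10¹⁰ K⁴.
T = (3.076×10¹⁰)^(1/4).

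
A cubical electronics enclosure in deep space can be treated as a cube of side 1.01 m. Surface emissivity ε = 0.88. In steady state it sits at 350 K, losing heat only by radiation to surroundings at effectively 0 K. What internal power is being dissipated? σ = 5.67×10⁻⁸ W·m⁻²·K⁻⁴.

Steady state: P = εσA T⁴.
A = 6L² = 6.121 m²; T⁴ = (350)⁴ = 1.501×10¹⁰ K⁴.
P = 0.88 × 5.67×10⁻⁸ × 6.121 × 1.501×10¹⁰.

P ≈ 4580 W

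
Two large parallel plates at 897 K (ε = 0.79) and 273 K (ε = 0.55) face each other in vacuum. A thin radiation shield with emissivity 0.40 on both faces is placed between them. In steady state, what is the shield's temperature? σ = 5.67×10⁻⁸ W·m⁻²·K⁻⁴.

T_s ≈ 772 K

In steady state the net flux on the hot side equals that on the cold side.
σ(T₁⁴−T_s⁴)/D₁ = σ(T_s⁴−T₂⁴)/D₂, with D₁ = 1/ε₁+1/ε_s−1 = 2.766, D₂ = 1/ε_s+1/ε₂−1 = 3.318.
Solve for T_s⁴: T_s⁴ = (D₂·T₁⁴ + D₁·T₂⁴)/(D₁+D₂) = 3.556×10¹¹ K⁴.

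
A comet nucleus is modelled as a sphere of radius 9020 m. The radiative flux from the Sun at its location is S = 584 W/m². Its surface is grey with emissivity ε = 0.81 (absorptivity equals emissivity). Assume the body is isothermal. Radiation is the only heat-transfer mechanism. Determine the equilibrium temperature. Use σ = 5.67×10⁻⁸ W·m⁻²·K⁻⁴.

At equilibrium, absorbed power = emitted power.
Absorbing cross-section = πr² = 2.556×10⁸ m²; emitting surface = 4πr² = 1.022×10⁹ m² (ratio 4).
εS·A_cross = εσ·A_surf·T⁴  ⇒  T⁴ = S/(4σ)   (ε cancels).
T⁴ = 584/(4·5.67×10⁻⁸) = 2.575×10⁹ K⁴.
T = (2.575×10⁹)^(1/4).

T ≈ 225 K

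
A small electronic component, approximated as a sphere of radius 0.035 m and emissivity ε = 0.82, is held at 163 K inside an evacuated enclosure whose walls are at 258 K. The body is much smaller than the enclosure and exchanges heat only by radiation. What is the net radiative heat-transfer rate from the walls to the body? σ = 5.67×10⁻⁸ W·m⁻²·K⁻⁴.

For a small grey body in a large enclosure: P_net = εσA(T_body⁴ − T_wall⁴).
A = 4πr² = 0.01539 m²; T_body⁴ − T_wall⁴ = 7.059×10⁸ − 4.431×10⁹ = -3.725×10⁹ K⁴.
|P_net| = 0.82·5.67×10⁻⁸·0.01539·3.725×10⁹.

P_net ≈ 2.67 W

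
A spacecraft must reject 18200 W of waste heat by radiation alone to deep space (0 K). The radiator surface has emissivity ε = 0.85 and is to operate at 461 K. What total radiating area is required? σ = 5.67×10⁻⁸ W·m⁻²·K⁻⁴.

P = εσA T⁴ ⇒ A = P/(εσT⁴).
T⁴ = 4.517×10¹⁰ K⁴.
A = 18200/(0.85 × 5.67×10⁻⁸ × 4.517×10¹⁰).

A ≈ 8.36 m²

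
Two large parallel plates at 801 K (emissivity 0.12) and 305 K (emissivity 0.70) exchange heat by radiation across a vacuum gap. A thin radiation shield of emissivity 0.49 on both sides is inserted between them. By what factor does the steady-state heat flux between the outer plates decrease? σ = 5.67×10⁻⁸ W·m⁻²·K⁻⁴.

Without shield: q₀ = σΔ(T⁴)/(1/ε₁+1/ε₂−1) with denominator 8.762.
With shield the two gaps are in series; the resistances add: (1/ε₁+1/ε_s−1)+(1/ε_s+1/ε₂−1) = 9.374+2.469 = 11.84.
Heat-flux ratio q₀/q = 11.84/8.762.

factor ≈ 1.35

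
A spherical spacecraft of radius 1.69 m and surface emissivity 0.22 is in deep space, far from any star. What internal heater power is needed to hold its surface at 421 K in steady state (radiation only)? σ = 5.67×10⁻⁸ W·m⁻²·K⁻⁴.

P ≈ 14100 W

P = εσ·4πr²·T⁴.
4πr² = 35.89 m²; T⁴ = 3.141×10¹⁰ K⁴.
P = 0.22·5.67×10⁻⁸·35.89·3.141×10¹⁰.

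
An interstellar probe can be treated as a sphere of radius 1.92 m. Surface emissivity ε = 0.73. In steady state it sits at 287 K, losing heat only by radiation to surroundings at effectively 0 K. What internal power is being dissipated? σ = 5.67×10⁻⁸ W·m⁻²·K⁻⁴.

P ≈ 13000 W

Steady state: P = εσA T⁴.
A = 4πr² = 46.32 m²; T⁴ = (287)⁴ = 6.785×10⁹ K⁴.
P = 0.73 × 5.67×10⁻⁸ × 46.32 × 6.785×10⁹.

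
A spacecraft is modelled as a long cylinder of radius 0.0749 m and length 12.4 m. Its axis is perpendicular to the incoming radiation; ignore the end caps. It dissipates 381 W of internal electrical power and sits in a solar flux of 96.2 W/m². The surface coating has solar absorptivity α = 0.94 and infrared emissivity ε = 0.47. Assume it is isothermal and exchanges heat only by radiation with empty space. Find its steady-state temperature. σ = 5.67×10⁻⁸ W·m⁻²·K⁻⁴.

At steady state, absorbed solar power + internal power = radiated power.
Absorbed: α·S·A_cross = 0.94·96.2·1.858 = 168.0 W (cross-section 2rL).
Total input = 168.0 + 381 = 549.0 W.
Radiated: εσ·A_surf·T⁴ with A_surf = 2πrL = 5.836 m².
T⁴ = 549.0/(0.47·5.67×10⁻⁸·5.836) = 3.530×10⁹ K⁴.

T ≈ 244 K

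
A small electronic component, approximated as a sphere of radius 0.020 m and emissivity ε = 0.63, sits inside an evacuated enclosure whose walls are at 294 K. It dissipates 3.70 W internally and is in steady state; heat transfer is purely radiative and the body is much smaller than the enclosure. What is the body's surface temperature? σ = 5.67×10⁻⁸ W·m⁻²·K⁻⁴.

T ≈ 409 K

For a small grey body in a large enclosure, net radiated power = εσA(T⁴ − T_w⁴).
Steady state: P = εσA(T⁴ − T_w⁴) with A = 4πr² = 0.005027 m².
T⁴ = P/(εσA) + T_w⁴ = 3.70/(0.63·5.67×10⁻⁸·0.005027) + (294)⁴
    = 2.061×10¹⁰ + 7.471×10⁹ = 2.808×10¹⁰ K⁴.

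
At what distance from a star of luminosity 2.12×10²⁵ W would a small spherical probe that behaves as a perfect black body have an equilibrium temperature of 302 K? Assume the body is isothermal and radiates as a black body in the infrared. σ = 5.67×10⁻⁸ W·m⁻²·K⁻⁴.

d ≈ 2.99×10¹⁰ m

For an isothermal black-emitting sphere, (1−a)S·πr² = σ·4πr²·T⁴ ⇒ S = 4σT⁴/(1−a).
S = 4·5.67×10⁻⁸·(302)⁴/1.00 = 1887 W/m².
Flux falls as S = L/(4πd²), so d = √(L/(4πS)) = √(2.12×10²⁵/(4π·1887)).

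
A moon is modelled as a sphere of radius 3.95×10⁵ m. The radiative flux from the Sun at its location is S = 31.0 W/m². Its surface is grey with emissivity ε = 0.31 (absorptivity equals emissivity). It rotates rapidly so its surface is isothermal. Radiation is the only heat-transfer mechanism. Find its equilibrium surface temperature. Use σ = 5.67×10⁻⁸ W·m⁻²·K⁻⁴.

T ≈ 108 K

At equilibrium, absorbed power = emitted power.
Absorbing cross-section = πr² = 4.902×10¹¹ m²; emitting surface = 4πr² = 1.961×10¹² m² (ratio 4).
εS·A_cross = εσ·A_surf·T⁴  ⇒  T⁴ = S/(4σ)   (ε cancels).
T⁴ = 31.0/(4·5.67×10⁻⁸) = 1.367×10⁸ K⁴.
T = (1.367×10⁸)^(1/4).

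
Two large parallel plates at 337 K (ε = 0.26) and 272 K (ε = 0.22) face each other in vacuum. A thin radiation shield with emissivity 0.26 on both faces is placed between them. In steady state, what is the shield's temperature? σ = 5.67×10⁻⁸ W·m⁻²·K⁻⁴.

In steady state the net flux on the hot side equals that on the cold side.
σ(T₁⁴−T_s⁴)/D₁ = σ(T_s⁴−T₂⁴)/D₂, with D₁ = 1/ε₁+1/ε_s−1 = 6.692, D₂ = 1/ε_s+1/ε₂−1 = 7.392.
Solve for T_s⁴: T_s⁴ = (D₂·T₁⁴ + D₁·T₂⁴)/(D₁+D₂) = 9.370×10⁹ K⁴.

T_s ≈ 311 K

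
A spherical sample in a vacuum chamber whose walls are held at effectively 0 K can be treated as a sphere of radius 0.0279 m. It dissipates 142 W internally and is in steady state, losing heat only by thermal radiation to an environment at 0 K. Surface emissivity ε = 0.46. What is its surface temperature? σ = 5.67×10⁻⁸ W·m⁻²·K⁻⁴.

T ≈ 864 K

Steady state: internal power = radiated power, P = εσA T⁴.
Radiating area A = 4πr² = 0.009782 m².
T⁴ = P/(εσA) = 142/(0.46·5.67×10⁻⁸·0.009782) = 5.566×10¹¹ K⁴.
T = (5.566×10¹¹)^(1/4).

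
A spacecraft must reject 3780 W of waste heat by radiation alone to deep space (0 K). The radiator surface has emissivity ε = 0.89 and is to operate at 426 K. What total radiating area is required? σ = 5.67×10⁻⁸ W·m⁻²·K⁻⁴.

A ≈ 2.27 m²

P = εσA T⁴ ⇒ A = P/(εσT⁴).
T⁴ = 3.293×10¹⁰ K⁴.
A = 3780/(0.89 × 5.67×10⁻⁸ × 3.293×10¹⁰).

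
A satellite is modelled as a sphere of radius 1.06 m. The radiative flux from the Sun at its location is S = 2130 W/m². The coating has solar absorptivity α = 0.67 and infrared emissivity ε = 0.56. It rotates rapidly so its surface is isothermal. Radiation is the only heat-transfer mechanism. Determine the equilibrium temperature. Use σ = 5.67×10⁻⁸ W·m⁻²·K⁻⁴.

At equilibrium, absorbed power = emitted power.
Absorbing cross-section = πr² = 3.530 m²; emitting surface = 4πr² = 14.12 m² (ratio 4).
αS·A_cross = εσ·A_surf·T⁴  ⇒  T⁴ = αS/(ε·4σ).
T⁴ = 0.670·2130/(0.56·4·5.67×10⁻⁸) = 1.124×10¹⁰ K⁴.
T = (1.124×10¹⁰)^(1/4).

T ≈ 326 K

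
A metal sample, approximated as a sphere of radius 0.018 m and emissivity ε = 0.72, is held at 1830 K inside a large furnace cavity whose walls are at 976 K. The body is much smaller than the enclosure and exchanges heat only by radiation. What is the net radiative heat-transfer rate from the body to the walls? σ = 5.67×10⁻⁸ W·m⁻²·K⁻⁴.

P_net ≈ 1710 W

For a small grey body in a large enclosure: P_net = εσA(T_body⁴ − T_wall⁴).
A = 4πr² = 0.004072 m²; T_body⁴ − T_wall⁴ = 1.122×10¹³ − 9.074×10¹¹ = 1.031×10¹³ K⁴.
|P_net| = 0.72·5.67×10⁻⁸·0.004072·1.031×10¹³.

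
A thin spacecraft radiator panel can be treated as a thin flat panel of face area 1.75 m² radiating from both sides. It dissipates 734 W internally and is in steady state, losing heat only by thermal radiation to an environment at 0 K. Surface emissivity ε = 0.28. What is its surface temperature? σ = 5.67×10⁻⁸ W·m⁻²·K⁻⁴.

T ≈ 339 K

Steady state: internal power = radiated power, P = εσA T⁴.
Radiating area A = 2·1.75 = 3.500 m².
T⁴ = P/(εσA) = 734/(0.28·5.67×10⁻⁸·3.500) = 1.321×10¹⁰ K⁴.
T = (1.321×10¹⁰)^(1/4).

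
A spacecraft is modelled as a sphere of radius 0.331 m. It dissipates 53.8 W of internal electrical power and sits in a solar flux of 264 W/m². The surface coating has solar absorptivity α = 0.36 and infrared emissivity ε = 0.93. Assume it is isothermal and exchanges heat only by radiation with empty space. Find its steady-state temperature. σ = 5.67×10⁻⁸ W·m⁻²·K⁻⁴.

At steady state, absorbed solar power + internal power = radiated power.
Absorbed: α·S·A_cross = 0.36·264·0.3442 = 32.71 W (cross-section πr²).
Total input = 32.71 + 53.8 = 86.51 W.
Radiated: εσ·A_surf·T⁴ with A_surf = 4πr² = 1.377 m².
T⁴ = 86.51/(0.93·5.67×10⁻⁸·1.377) = 1.192×10⁹ K⁴.

T ≈ 186 K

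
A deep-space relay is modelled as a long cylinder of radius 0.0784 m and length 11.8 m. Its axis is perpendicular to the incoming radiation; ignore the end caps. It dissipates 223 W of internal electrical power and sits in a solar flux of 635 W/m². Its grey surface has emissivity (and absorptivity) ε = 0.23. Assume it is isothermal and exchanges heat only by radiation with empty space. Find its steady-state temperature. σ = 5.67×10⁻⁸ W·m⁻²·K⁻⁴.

At steady state, absorbed solar power + internal power = radiated power.
Absorbed: α·S·A_cross = 0.23·635·1.850 = 270.2 W (cross-section 2rL).
Total input = 270.2 + 223 = 493.2 W.
Radiated: εσ·A_surf·T⁴ with A_surf = 2πrL = 5.813 m².
T⁴ = 493.2/(0.23·5.67×10⁻⁸·5.813) = 6.507×10⁹ K⁴.

T ≈ 284 K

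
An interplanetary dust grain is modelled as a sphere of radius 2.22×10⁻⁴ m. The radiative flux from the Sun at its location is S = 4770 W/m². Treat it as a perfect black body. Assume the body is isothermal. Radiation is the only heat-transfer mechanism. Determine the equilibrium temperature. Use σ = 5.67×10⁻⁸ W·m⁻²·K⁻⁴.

At equilibrium, absorbed power = emitted power.
Absorbing cross-section = πr² = 1.548×10⁻⁷ m²; emitting surface = 4πr² = 6.193×10⁻⁷ m² (ratio 4).
S·A_cross = εσ·A_surf·T⁴  ⇒  T⁴ = S/(4σ).
T⁴ = 1.00·4770/(4·5.67×10⁻⁸) = 2.103×10¹⁰ K⁴.
T = (2.103×10¹⁰)^(1/4).

T ≈ 381 K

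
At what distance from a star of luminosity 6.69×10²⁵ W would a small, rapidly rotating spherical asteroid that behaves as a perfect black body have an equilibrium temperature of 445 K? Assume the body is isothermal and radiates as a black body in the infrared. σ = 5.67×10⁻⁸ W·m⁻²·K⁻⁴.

For an isothermal black-emitting sphere, (1−a)S·πr² = σ·4πr²·T⁴ ⇒ S = 4σT⁴/(1−a).
S = 4·5.67×10⁻⁸·(445)⁴/1.00 = 8894 W/m².
Flux falls as S = L/(4πd²), so d = √(L/(4πS)) = √(6.69×10²⁵/(4π·8894)).

d ≈ 2.45×10¹⁰ m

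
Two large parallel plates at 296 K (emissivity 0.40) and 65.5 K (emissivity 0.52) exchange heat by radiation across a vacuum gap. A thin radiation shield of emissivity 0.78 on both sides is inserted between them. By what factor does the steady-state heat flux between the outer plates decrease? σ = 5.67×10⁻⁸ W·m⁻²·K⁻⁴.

Without shield: q₀ = σΔ(T⁴)/(1/ε₁+1/ε₂−1) with denominator 3.423.
With shield the two gaps are in series; the resistances add: (1/ε₁+1/ε_s−1)+(1/ε_s+1/ε₂−1) = 2.782+2.205 = 4.987.
Heat-flux ratio q₀/q = 4.987/3.423.

factor ≈ 1.46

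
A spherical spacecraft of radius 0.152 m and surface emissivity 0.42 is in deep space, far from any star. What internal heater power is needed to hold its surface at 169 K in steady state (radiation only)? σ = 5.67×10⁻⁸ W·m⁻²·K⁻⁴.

P ≈ 5.64 W

P = εσ·4πr²·T⁴.
4πr² = 0.2903 m²; T⁴ = 8.157×10⁸ K⁴.
P = 0.42·5.67×10⁻⁸·0.2903·8.157×10⁸.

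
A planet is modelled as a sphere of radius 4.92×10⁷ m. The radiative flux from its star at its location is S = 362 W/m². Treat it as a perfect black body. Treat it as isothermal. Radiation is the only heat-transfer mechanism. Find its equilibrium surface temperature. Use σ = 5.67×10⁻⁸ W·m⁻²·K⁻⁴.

T ≈ 200 K

At equilibrium, absorbed power = emitted power.
Absorbing cross-section = πr² = 7.605×10¹⁵ m²; emitting surface = 4πr² = 3.042×10¹⁶ m² (ratio 4).
S·A_cross = εσ·A_surf·T⁴  ⇒  T⁴ = S/(4σ).
T⁴ = 1.00·362/(4·5.67×10⁻⁸) = 1.596×10⁹ K⁴.
T = (1.596×10⁹)^(1/4).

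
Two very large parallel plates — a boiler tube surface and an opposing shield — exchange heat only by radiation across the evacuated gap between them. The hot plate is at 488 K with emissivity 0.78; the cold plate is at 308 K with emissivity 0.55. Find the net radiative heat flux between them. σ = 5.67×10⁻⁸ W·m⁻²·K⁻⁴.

q ≈ 1290 W/m²

For two infinite grey parallel plates, q = σ(T₁⁴ − T₂⁴)/(1/ε₁ + 1/ε₂ − 1).
T₁⁴ − T₂⁴ = 5.671×10¹⁰ − 8.999×10⁹ = 4.771×10¹⁰ K⁴.
1/ε₁ + 1/ε₂ − 1 = 1.282 + 1.818 − 1 = 2.100.
q = 5.67×10⁻⁸ × 4.771×10¹⁰ / 2.100.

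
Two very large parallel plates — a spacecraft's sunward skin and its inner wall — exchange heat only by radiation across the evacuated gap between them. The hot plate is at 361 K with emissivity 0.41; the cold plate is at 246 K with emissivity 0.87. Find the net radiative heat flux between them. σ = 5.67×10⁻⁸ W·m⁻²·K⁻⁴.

q ≈ 292 W/m²

For two infinite grey parallel plates, q = σ(T₁⁴ − T₂⁴)/(1/ε₁ + 1/ε₂ − 1).
T₁⁴ − T₂⁴ = 1.698×10¹⁰ − 3.662×10⁹ = 1.332×10¹⁰ K⁴.
1/ε₁ + 1/ε₂ − 1 = 2.439 + 1.149 − 1 = 2.588.
q = 5.67×10⁻⁸ × 1.332×10¹⁰ / 2.588.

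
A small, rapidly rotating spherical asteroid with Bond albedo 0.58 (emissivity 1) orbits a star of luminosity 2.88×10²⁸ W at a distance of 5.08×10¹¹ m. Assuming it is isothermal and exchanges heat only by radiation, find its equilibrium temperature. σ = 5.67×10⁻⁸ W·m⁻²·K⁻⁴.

T ≈ 358 K

First find the stellar flux at distance d: S = L/(4πd²) = 2.88×10²⁸/(4π·(5.08×10¹¹)²) = 8881 W/m².
For an isothermal sphere, absorbed (1−a)S·πr² = emitted σ·4πr²·T⁴, so T⁴ = (1−a)S/(4σ).
T⁴ = 0.420·8881/(4·5.67×10⁻⁸) = 1.645×10¹⁰ K⁴.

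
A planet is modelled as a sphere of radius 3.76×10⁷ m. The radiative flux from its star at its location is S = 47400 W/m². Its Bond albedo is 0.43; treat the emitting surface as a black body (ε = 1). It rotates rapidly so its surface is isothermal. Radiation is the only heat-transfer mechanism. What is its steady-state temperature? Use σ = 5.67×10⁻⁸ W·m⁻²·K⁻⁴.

At equilibrium, absorbed power = emitted power.
Absorbing cross-section = πr² = 4.441×10¹⁵ m²; emitting surface = 4πr² = 1.777×10¹⁶ m² (ratio 4).
(1−a)S·A_cross = εσ·A_surf·T⁴  ⇒  T⁴ = (1−a)S/(4σ).
T⁴ = 0.570·47400/(4·5.67×10⁻⁸) = 1.191×10¹¹ K⁴.
T = (1.191×10¹¹)^(1/4).

T ≈ 587 K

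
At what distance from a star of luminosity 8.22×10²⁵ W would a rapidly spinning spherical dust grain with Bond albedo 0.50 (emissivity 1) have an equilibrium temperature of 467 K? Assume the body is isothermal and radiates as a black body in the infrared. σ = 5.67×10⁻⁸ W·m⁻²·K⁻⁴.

For an isothermal black-emitting sphere, (1−a)S·πr² = σ·4πr²·T⁴ ⇒ S = 4σT⁴/(1−a).
S = 4·5.67×10⁻⁸·(467)⁴/0.500 = 21570 W/m².
Flux falls as S = L/(4πd²), so d = √(L/(4πS)) = √(8.22×10²⁵/(4π·21570)).

d ≈ 1.74×10¹⁰ m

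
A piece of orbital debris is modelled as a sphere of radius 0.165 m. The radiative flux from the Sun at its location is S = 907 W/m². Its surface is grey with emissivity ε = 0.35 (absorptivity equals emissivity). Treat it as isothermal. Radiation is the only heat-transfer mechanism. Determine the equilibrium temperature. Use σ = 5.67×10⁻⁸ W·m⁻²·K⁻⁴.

T ≈ 251 K

At equilibrium, absorbed power = emitted power.
Absorbing cross-section = πr² = 0.08553 m²; emitting surface = 4πr² = 0.3421 m² (ratio 4).
εS·A_cross = εσ·A_surf·T⁴  ⇒  T⁴ = S/(4σ)   (ε cancels).
T⁴ = 907/(4·5.67×10⁻⁸) = 3.999×10⁹ K⁴.
T = (3.999×10⁹)^(1/4).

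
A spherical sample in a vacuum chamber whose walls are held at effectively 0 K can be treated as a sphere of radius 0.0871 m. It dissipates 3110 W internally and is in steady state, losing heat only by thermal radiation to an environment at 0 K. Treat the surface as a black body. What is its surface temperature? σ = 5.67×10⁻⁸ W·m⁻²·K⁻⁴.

Steady state: internal power = radiated power, P = εσA T⁴.
Radiating area A = 4πr² = 0.09533 m².
T⁴ = P/(εσA) = 3110/(1.0·5.67×10⁻⁸·0.09533) = 5.753×10¹¹ K⁴.
T = (5.753×10¹¹)^(1/4).

T ≈ 871 K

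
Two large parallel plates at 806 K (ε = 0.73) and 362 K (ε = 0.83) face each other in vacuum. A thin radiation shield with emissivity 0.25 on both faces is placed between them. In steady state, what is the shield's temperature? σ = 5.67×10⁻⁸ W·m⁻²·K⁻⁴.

In steady state the net flux on the hot side equals that on the cold side.
σ(T₁⁴−T_s⁴)/D₁ = σ(T_s⁴−T₂⁴)/D₂, with D₁ = 1/ε₁+1/ε_s−1 = 4.370, D₂ = 1/ε_s+1/ε₂−1 = 4.205.
Solve for T_s⁴: T_s⁴ = (D₂·T₁⁴ + D₁·T₂⁴)/(D₁+D₂) = 2.157×10¹¹ K⁴.

T_s ≈ 681 K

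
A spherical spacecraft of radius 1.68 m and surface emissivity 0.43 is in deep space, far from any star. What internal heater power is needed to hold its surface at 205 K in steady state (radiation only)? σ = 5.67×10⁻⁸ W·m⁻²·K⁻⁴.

P = εσ·4πr²·T⁴.
4πr² = 35.47 m²; T⁴ = 1.766×10⁹ K⁴.
P = 0.43·5.67×10⁻⁸·35.47·1.766×10⁹.

P ≈ 1530 W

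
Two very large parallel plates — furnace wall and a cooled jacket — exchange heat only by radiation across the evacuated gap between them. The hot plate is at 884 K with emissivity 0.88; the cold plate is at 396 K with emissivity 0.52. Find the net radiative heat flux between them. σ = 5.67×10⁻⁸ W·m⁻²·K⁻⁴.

For two infinite grey parallel plates, q = σ(T₁⁴ − T₂⁴)/(1/ε₁ + 1/ε₂ − 1).
T₁⁴ − T₂⁴ = 6.107×10¹¹ − 2.459×10¹⁰ = 5.861×10¹¹ K⁴.
1/ε₁ + 1/ε₂ − 1 = 1.136 + 1.923 − 1 = 2.059.
q = 5.67×10⁻⁸ × 5.861×10¹¹ / 2.059.

q ≈ 16100 W/m²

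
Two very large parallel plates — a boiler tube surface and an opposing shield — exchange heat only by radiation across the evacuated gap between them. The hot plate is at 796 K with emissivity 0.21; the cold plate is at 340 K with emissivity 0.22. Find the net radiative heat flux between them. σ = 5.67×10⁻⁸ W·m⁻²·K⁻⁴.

q ≈ 2650 W/m²

For two infinite grey parallel plates, q = σ(T₁⁴ − T₂⁴)/(1/ε₁ + 1/ε₂ − 1).
T₁⁴ − T₂⁴ = 4.015×10¹¹ − 1.336×10¹⁰ = 3.881×10¹¹ K⁴.
1/ε₁ + 1/ε₂ − 1 = 4.762 + 4.545 − 1 = 8.307.
q = 5.67×10⁻⁸ × 3.881×10¹¹ / 8.307.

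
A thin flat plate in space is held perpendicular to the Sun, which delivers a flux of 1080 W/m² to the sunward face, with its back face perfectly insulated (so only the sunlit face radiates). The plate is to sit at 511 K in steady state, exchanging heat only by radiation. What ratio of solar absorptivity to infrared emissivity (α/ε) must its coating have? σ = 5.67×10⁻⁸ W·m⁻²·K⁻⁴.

Balance: αS·A = εσ·1A·T⁴ ⇒ α/ε = σT⁴/S.
α/ε = 5.67×10⁻⁸·(511)⁴/1080 = 5.67×10⁻⁸·6.818×10¹⁰/1080.

α/ε ≈ 3.58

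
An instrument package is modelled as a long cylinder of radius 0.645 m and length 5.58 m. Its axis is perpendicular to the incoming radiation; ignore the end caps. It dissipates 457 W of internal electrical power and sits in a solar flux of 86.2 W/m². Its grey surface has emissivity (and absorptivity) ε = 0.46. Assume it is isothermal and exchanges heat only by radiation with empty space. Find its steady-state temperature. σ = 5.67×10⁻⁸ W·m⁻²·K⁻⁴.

At steady state, absorbed solar power + internal power = radiated power.
Absorbed: α·S·A_cross = 0.46·86.2·7.198 = 285.4 W (cross-section 2rL).
Total input = 285.4 + 457 = 742.4 W.
Radiated: εσ·A_surf·T⁴ with A_surf = 2πrL = 22.61 m².
T⁴ = 742.4/(0.46·5.67×10⁻⁸·22.61) = 1.259×10⁹ K⁴.

T ≈ 188 K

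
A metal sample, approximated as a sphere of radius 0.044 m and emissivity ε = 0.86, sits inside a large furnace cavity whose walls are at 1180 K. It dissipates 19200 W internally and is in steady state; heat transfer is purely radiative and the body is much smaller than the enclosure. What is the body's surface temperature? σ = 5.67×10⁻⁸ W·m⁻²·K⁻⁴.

T ≈ 2060 K

For a small grey body in a large enclosure, net radiated power = εσA(T⁴ − T_w⁴).
Steady state: P = εσA(T⁴ − T_w⁴) with A = 4πr² = 0.02433 m².
T⁴ = P/(εσA) + T_w⁴ = 19200/(0.86·5.67×10⁻⁸·0.02433) + (1180)⁴
    = 1.618×10¹³ + 1.939×10¹² = 1.812×10¹³ K⁴.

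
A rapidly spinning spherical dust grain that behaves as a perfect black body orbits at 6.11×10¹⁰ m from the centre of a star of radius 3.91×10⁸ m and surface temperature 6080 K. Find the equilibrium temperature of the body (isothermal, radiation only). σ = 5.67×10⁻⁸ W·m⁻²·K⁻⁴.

The star's surface emits σT_*⁴; at distance d the flux is S = σT_*⁴(R_*/d)².
S = 5.67×10⁻⁸·(6080)⁴·(3.91×10⁸/6.11×10¹⁰)² = 3173 W/m².
For an isothermal sphere T⁴ = (1−a)S/(4σ) = 1.399×10¹⁰ K⁴.

T ≈ 344 K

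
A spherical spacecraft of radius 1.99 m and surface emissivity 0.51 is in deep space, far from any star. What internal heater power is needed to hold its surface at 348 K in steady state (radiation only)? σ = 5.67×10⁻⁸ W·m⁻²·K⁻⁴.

P = εσ·4πr²·T⁴.
4πr² = 49.76 m²; T⁴ = 1.467×10¹⁰ K⁴.
P = 0.51·5.67×10⁻⁸·49.76·1.467×10¹⁰.

P ≈ 21100 W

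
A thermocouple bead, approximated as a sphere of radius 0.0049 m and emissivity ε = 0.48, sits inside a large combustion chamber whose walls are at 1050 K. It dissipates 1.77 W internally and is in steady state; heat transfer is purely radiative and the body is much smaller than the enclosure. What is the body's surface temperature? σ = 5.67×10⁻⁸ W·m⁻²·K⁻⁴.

For a small grey body in a large enclosure, net radiated power = εσA(T⁴ − T_w⁴).
Steady state: P = εσA(T⁴ − T_w⁴) with A = 4πr² = 3.017×10⁻⁴ m².
T⁴ = P/(εσA) + T_w⁴ = 1.77/(0.48·5.67×10⁻⁸·3.017×10⁻⁴) + (1050)⁴
    = 2.155×10¹¹ + 1.216×10¹² = 1.431×10¹² K⁴.

T ≈ 1090 K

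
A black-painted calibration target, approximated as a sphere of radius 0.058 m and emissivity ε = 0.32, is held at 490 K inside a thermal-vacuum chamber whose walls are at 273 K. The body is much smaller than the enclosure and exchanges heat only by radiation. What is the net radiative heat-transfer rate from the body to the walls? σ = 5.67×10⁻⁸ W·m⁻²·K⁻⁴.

P_net ≈ 40.0 W

For a small grey body in a large enclosure: P_net = εσA(T_body⁴ − T_wall⁴).
A = 4πr² = 0.04227 m²; T_body⁴ − T_wall⁴ = 5.765×10¹⁰ − 5.555×10⁹ = 5.209×10¹⁰ K⁴.
|P_net| = 0.32·5.67×10⁻⁸·0.04227·5.209×10¹⁰.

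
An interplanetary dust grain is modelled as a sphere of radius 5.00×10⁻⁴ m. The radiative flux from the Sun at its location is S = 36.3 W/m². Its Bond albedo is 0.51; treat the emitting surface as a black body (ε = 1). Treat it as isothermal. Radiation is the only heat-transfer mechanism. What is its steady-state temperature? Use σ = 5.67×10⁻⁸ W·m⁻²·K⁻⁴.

At equilibrium, absorbed power = emitted power.
Absorbing cross-section = πr² = 7.854×10⁻⁷ m²; emitting surface = 4πr² = 3.142×10⁻⁶ m² (ratio 4).
(1−a)S·A_cross = εσ·A_surf·T⁴  ⇒  T⁴ = (1−a)S/(4σ).
T⁴ = 0.490·36.3/(4·5.67×10⁻⁸) = 7.843×10⁷ K⁴.
T = (7.843×10⁷)^(1/4).

T ≈ 94.1 K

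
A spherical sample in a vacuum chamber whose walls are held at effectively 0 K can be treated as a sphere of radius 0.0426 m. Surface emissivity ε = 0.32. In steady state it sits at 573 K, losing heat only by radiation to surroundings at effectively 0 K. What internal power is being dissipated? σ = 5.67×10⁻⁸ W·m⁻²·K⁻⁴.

Steady state: P = εσA T⁴.
A = 4πr² = 0.02280 m²; T⁴ = (573)⁴ = 1.078×10¹¹ K⁴.
P = 0.32 × 5.67×10⁻⁸ × 0.02280 × 1.078×10¹¹.

P ≈ 44.6 W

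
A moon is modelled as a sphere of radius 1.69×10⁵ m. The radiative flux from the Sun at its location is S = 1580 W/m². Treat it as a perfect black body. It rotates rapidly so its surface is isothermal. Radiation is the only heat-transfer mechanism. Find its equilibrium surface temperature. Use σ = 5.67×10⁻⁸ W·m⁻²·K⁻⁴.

At equilibrium, absorbed power = emitted power.
Absorbing cross-section = πr² = 8.973×10¹⁰ m²; emitting surface = 4πr² = 3.589×10¹¹ m² (ratio 4).
S·A_cross = εσ·A_surf·T⁴  ⇒  T⁴ = S/(4σ).
T⁴ = 1.00·1580/(4·5.67×10⁻⁸) = 6.966×10⁹ K⁴.
T = (6.966×10⁹)^(1/4).

T ≈ 289 K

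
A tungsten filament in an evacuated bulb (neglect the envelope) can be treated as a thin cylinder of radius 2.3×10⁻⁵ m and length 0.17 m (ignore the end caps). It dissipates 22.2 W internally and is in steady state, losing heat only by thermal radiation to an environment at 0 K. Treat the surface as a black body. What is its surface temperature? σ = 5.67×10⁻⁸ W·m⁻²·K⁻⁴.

T ≈ 2000 K

Steady state: internal power = radiated power, P = εσA T⁴.
Radiating area A = 2πrL = 2.457×10⁻⁵ m².
T⁴ = P/(εσA) = 22.2/(1.0·5.67×10⁻⁸·2.457×10⁻⁵) = 1.594×10¹³ K⁴.
T = (1.594×10¹³)^(1/4).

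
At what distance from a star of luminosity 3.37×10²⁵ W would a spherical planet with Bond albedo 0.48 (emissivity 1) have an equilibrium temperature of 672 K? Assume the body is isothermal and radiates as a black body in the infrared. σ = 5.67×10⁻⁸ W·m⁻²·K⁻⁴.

d ≈ 5.49×10⁹ m

For an isothermal black-emitting sphere, (1−a)S·πr² = σ·4πr²·T⁴ ⇒ S = 4σT⁴/(1−a).
S = 4·5.67×10⁻⁸·(672)⁴/0.520 = 88940 W/m².
Flux falls as S = L/(4πd²), so d = √(L/(4πS)) = √(3.37×10²⁵/(4π·88940)).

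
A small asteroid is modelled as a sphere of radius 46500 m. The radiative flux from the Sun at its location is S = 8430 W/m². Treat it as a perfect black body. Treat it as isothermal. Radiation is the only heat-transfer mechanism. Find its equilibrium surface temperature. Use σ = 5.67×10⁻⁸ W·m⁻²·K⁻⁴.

At equilibrium, absorbed power = emitted power.
Absorbing cross-section = πr² = 6.793×10⁹ m²; emitting surface = 4πr² = 2.717×10¹⁰ m² (ratio 4).
S·A_cross = εσ·A_surf·T⁴  ⇒  T⁴ = S/(4σ).
T⁴ = 1.00·8430/(4·5.67×10⁻⁸) = 3.717×10¹⁰ K⁴.
T = (3.717×10¹⁰)^(1/4).

T ≈ 439 K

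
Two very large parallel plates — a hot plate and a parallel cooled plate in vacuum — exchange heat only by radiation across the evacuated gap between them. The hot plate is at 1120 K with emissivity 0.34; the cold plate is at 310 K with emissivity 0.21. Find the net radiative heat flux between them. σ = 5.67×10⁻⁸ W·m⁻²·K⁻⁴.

For two infinite grey parallel plates, q = σ(T₁⁴ − T₂⁴)/(1/ε₁ + 1/ε₂ − 1).
T₁⁴ − T₂⁴ = 1.574×10¹² − 9.235×10⁹ = 1.564×10¹² K⁴.
1/ε₁ + 1/ε₂ − 1 = 2.941 + 4.762 − 1 = 6.703.
q = 5.67×10⁻⁸ × 1.564×10¹² / 6.703.

q ≈ 13200 W/m²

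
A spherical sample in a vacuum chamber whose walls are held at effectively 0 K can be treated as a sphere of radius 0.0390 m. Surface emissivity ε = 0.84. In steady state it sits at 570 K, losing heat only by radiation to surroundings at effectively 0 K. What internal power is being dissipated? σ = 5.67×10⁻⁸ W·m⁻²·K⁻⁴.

P ≈ 96.1 W

Steady state: P = εσA T⁴.
A = 4πr² = 0.01911 m²; T⁴ = (570)⁴ = 1.056×10¹¹ K⁴.
P = 0.84 × 5.67×10⁻⁸ × 0.01911 × 1.056×10¹¹.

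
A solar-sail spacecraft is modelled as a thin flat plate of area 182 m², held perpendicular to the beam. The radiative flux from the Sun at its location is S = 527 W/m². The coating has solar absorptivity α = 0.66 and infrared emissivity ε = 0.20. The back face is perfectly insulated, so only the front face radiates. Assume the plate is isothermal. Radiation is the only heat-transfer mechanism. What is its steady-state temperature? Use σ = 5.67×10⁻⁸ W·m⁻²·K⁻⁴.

T ≈ 418 K

At equilibrium, absorbed power = emitted power.
Absorbing cross-section = A = 182.0 m²; emitting surface = A = 182.0 m² (ratio 1).
αS·A_cross = εσ·A_surf·T⁴  ⇒  T⁴ = αS/(ε·1σ).
T⁴ = 0.660·527/(0.20·1·5.67×10⁻⁸) = 3.067×10¹⁰ K⁴.
T = (3.067×10¹⁰)^(1/4).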